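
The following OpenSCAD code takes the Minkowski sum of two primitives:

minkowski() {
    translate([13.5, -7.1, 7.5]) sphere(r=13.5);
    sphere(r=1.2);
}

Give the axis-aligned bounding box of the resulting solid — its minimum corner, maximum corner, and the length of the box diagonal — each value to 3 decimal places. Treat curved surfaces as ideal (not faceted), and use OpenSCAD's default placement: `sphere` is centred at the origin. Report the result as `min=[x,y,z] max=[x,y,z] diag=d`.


A = translate([13.5, -7.1, 7.5]) sphere(r=13.5) → bbox [0,-20.6,-6] .. [27,6.4,21]
B = sphere(r=1.2) → bbox [-1.2,-1.2,-1.2] .. [1.2,1.2,1.2]
lo = A.lo+B.lo = [0-1.2, -20.6-1.2, -6-1.2] = [-1.200,-21.800,-7.200]
hi = A.hi+B.hi = [27+1.2, 6.4+1.2, 21+1.2] = [28.200,7.600,22.200]
diag = √(29.4²+29.4²+29.4²) = √2593.08 = 50.922

min=[-1.200,-21.800,-7.200] max=[28.200,7.600,22.200] diag=50.922


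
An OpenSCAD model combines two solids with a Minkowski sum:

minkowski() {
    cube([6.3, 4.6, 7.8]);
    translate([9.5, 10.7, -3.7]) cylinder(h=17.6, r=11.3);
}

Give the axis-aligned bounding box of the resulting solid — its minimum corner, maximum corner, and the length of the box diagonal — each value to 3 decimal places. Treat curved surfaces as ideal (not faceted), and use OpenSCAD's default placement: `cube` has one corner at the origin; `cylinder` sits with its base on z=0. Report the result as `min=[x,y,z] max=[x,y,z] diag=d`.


min=[-1.800,-0.600,-3.700] max=[27.100,26.600,21.700] diag=47.119

A = translate([9.5, 10.7, -3.7]) cylinder(h=17.6, r=11.3) → bbox [-1.8,-0.6,-3.7] .. [20.8,22,13.9]
B = cube([6.3, 4.6, 7.8]) → bbox [0,0,0] .. [6.3,4.6,7.8]
lo = A.lo+B.lo = [-1.8+0, -0.6+0, -3.7+0] = [-1.800,-0.600,-3.700]
hi = A.hi+B.hi = [20.8+6.3, 22+4.6, 13.9+7.8] = [27.100,26.600,21.700]
diag = √(28.9²+27.2²+25.4²) = √2220.21 = 47.119


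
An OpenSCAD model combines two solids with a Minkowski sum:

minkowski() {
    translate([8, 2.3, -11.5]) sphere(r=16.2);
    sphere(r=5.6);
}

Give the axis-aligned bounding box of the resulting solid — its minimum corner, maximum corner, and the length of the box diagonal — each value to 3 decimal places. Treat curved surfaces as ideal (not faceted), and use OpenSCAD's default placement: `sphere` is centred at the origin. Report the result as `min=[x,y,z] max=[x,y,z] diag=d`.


A = translate([8, 2.3, -11.5]) sphere(r=16.2) → bbox [-8.2,-13.9,-27.7] .. [24.2,18.5,4.7]
B = sphere(r=5.6) → bbox [-5.6,-5.6,-5.6] .. [5.6,5.6,5.6]
lo = A.lo+B.lo = [-8.2-5.6, -13.9-5.6, -27.7-5.6] = [-13.800,-19.500,-33.300]
hi = A.hi+B.hi = [24.2+5.6, 18.5+5.6, 4.7+5.6] = [29.800,24.100,10.300]
diag = √(43.6²+43.6²+43.6²) = √5702.88 = 75.517

min=[-13.800,-19.500,-33.300] max=[29.800,24.100,10.300] diag=75.517


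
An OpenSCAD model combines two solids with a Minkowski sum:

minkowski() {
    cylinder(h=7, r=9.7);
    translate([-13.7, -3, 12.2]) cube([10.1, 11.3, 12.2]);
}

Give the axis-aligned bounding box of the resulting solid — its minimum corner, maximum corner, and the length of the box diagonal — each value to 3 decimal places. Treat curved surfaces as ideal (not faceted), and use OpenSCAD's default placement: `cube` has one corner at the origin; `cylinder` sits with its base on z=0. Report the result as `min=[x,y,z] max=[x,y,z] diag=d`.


A = translate([-13.7, -3, 12.2]) cube([10.1, 11.3, 12.2]) → bbox [-13.7,-3,12.2] .. [-3.6,8.3,24.4]
B = cylinder(h=7, r=9.7) → bbox [-9.7,-9.7,0] .. [9.7,9.7,7]
lo = A.lo+B.lo = [-13.7-9.7, -3-9.7, 12.2+0] = [-23.400,-12.700,12.200]
hi = A.hi+B.hi = [-3.6+9.7, 8.3+9.7, 24.4+7] = [6.100,18.000,31.400]
diag = √(29.5²+30.7²+19.2²) = √2181.38 = 46.705

min=[-23.400,-12.700,12.200] max=[6.100,18.000,31.400] diag=46.705


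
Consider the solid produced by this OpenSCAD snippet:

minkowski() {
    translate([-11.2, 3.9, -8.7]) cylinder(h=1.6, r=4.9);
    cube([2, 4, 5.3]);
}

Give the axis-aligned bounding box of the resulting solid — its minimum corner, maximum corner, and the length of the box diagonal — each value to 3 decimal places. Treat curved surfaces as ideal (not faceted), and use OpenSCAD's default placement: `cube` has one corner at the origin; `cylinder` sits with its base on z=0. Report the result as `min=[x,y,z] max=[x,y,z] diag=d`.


A = translate([-11.2, 3.9, -8.7]) cylinder(h=1.6, r=4.9) → bbox [-16.1,-1,-8.7] .. [-6.3,8.8,-7.1]
B = cube([2, 4, 5.3]) → bbox [0,0,0] .. [2,4,5.3]
lo = A.lo+B.lo = [-16.1+0, -1+0, -8.7+0] = [-16.100,-1.000,-8.700]
hi = A.hi+B.hi = [-6.3+2, 8.8+4, -7.1+5.3] = [-4.300,12.800,-1.800]
diag = √(11.8²+13.8²+6.9²) = √377.29 = 19.424

min=[-16.100,-1.000,-8.700] max=[-4.300,12.800,-1.800] diag=19.424


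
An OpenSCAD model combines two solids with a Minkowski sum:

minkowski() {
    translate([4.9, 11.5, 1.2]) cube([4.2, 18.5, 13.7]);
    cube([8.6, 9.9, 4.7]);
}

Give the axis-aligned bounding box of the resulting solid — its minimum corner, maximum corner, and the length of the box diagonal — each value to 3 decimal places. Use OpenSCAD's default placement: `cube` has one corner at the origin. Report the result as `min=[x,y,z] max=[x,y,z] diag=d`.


min=[4.900,11.500,1.200] max=[17.700,39.900,19.600] diag=36.180

A = translate([4.9, 11.5, 1.2]) cube([4.2, 18.5, 13.7]) → bbox [4.9,11.5,1.2] .. [9.1,30,14.9]
B = cube([8.6, 9.9, 4.7]) → bbox [0,0,0] .. [8.6,9.9,4.7]
lo = A.lo+B.lo = [4.9+0, 11.5+0, 1.2+0] = [4.900,11.500,1.200]
hi = A.hi+B.hi = [9.1+8.6, 30+9.9, 14.9+4.7] = [17.700,39.900,19.600]
diag = √(12.8²+28.4²+18.4²) = √1308.96 = 36.180


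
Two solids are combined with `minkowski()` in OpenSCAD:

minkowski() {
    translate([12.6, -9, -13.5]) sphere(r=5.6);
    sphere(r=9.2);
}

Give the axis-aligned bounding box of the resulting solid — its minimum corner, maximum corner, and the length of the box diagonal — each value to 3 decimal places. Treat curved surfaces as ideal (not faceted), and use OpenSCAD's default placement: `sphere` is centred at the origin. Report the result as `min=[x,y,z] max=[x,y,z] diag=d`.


min=[-2.200,-23.800,-28.300] max=[27.400,5.800,1.300] diag=51.269

A = translate([12.6, -9, -13.5]) sphere(r=5.6) → bbox [7,-14.6,-19.1] .. [18.2,-3.4,-7.9]
B = sphere(r=9.2) → bbox [-9.2,-9.2,-9.2] .. [9.2,9.2,9.2]
lo = A.lo+B.lo = [7-9.2, -14.6-9.2, -19.1-9.2] = [-2.200,-23.800,-28.300]
hi = A.hi+B.hi = [18.2+9.2, -3.4+9.2, -7.9+9.2] = [27.400,5.800,1.300]
diag = √(29.6²+29.6²+29.6²) = √2628.48 = 51.269


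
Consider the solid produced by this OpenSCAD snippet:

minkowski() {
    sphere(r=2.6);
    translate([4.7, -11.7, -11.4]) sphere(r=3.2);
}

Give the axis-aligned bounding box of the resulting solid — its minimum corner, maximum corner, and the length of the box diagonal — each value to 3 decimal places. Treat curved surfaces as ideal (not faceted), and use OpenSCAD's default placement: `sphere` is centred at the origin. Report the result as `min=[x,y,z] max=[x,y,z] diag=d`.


A = translate([4.7, -11.7, -11.4]) sphere(r=3.2) → bbox [1.5,-14.9,-14.6] .. [7.9,-8.5,-8.2]
B = sphere(r=2.6) → bbox [-2.6,-2.6,-2.6] .. [2.6,2.6,2.6]
lo = A.lo+B.lo = [1.5-2.6, -14.9-2.6, -14.6-2.6] = [-1.100,-17.500,-17.200]
hi = A.hi+B.hi = [7.9+2.6, -8.5+2.6, -8.2+2.6] = [10.500,-5.900,-5.600]
diag = √(11.6²+11.6²+11.6²) = √403.68 = 20.092

min=[-1.100,-17.500,-17.200] max=[10.500,-5.900,-5.600] diag=20.092


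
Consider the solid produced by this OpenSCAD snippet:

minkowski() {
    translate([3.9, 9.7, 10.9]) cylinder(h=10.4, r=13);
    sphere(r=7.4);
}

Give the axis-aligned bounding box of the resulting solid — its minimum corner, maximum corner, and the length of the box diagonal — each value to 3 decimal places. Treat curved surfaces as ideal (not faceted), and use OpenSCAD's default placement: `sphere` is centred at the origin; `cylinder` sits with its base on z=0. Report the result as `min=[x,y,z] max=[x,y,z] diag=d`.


A = translate([3.9, 9.7, 10.9]) cylinder(h=10.4, r=13) → bbox [-9.1,-3.3,10.9] .. [16.9,22.7,21.3]
B = sphere(r=7.4) → bbox [-7.4,-7.4,-7.4] .. [7.4,7.4,7.4]
lo = A.lo+B.lo = [-9.1-7.4, -3.3-7.4, 10.9-7.4] = [-16.500,-10.700,3.500]
hi = A.hi+B.hi = [16.9+7.4, 22.7+7.4, 21.3+7.4] = [24.300,30.100,28.700]
diag = √(40.8²+40.8²+25.2²) = √3964.32 = 62.963

min=[-16.500,-10.700,3.500] max=[24.300,30.100,28.700] diag=62.963


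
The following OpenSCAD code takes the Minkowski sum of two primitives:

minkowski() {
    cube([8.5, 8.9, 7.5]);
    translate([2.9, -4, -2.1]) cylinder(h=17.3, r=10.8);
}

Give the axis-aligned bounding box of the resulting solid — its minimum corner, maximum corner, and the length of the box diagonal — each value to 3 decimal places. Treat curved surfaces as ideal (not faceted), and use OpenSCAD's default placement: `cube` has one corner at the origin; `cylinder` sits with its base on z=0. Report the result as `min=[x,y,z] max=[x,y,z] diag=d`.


min=[-7.900,-14.800,-2.100] max=[22.200,15.700,22.700] diag=49.511

A = translate([2.9, -4, -2.1]) cylinder(h=17.3, r=10.8) → bbox [-7.9,-14.8,-2.1] .. [13.7,6.8,15.2]
B = cube([8.5, 8.9, 7.5]) → bbox [0,0,0] .. [8.5,8.9,7.5]
lo = A.lo+B.lo = [-7.9+0, -14.8+0, -2.1+0] = [-7.900,-14.800,-2.100]
hi = A.hi+B.hi = [13.7+8.5, 6.8+8.9, 15.2+7.5] = [22.200,15.700,22.700]
diag = √(30.1²+30.5²+24.8²) = √2451.3 = 49.511


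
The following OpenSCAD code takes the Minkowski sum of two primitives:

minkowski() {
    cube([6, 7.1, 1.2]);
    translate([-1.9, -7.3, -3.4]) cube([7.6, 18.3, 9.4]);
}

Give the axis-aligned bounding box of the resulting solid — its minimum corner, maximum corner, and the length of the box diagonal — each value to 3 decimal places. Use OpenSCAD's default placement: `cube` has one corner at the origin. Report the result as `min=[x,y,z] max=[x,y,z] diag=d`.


A = translate([-1.9, -7.3, -3.4]) cube([7.6, 18.3, 9.4]) → bbox [-1.9,-7.3,-3.4] .. [5.7,11,6]
B = cube([6, 7.1, 1.2]) → bbox [0,0,0] .. [6,7.1,1.2]
lo = A.lo+B.lo = [-1.9+0, -7.3+0, -3.4+0] = [-1.900,-7.300,-3.400]
hi = A.hi+B.hi = [5.7+6, 11+7.1, 6+1.2] = [11.700,18.100,7.200]
diag = √(13.6²+25.4²+10.6²) = √942.48 = 30.700

min=[-1.900,-7.300,-3.400] max=[11.700,18.100,7.200] diag=30.700


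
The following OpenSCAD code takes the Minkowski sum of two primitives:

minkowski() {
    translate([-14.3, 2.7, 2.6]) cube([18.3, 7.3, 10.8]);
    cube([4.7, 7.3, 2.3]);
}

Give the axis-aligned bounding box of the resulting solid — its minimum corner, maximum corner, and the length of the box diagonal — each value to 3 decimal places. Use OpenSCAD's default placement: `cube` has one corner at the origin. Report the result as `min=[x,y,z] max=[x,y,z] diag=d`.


A = translate([-14.3, 2.7, 2.6]) cube([18.3, 7.3, 10.8]) → bbox [-14.3,2.7,2.6] .. [4,10,13.4]
B = cube([4.7, 7.3, 2.3]) → bbox [0,0,0] .. [4.7,7.3,2.3]
lo = A.lo+B.lo = [-14.3+0, 2.7+0, 2.6+0] = [-14.300,2.700,2.600]
hi = A.hi+B.hi = [4+4.7, 10+7.3, 13.4+2.3] = [8.700,17.300,15.700]
diag = √(23²+14.6²+13.1²) = √913.77 = 30.229

min=[-14.300,2.700,2.600] max=[8.700,17.300,15.700] diag=30.229


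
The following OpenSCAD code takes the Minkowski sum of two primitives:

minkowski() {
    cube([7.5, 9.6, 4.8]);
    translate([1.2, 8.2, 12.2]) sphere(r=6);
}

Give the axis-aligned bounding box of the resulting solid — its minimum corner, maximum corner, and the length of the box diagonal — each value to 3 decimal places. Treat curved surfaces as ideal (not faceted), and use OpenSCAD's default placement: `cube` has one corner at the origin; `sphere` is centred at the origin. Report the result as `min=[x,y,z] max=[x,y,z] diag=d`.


min=[-4.800,2.200,6.200] max=[14.700,23.800,23.000] diag=33.601

A = translate([1.2, 8.2, 12.2]) sphere(r=6) → bbox [-4.8,2.2,6.2] .. [7.2,14.2,18.2]
B = cube([7.5, 9.6, 4.8]) → bbox [0,0,0] .. [7.5,9.6,4.8]
lo = A.lo+B.lo = [-4.8+0, 2.2+0, 6.2+0] = [-4.800,2.200,6.200]
hi = A.hi+B.hi = [7.2+7.5, 14.2+9.6, 18.2+4.8] = [14.700,23.800,23.000]
diag = √(19.5²+21.6²+16.8²) = √1129.05 = 33.601


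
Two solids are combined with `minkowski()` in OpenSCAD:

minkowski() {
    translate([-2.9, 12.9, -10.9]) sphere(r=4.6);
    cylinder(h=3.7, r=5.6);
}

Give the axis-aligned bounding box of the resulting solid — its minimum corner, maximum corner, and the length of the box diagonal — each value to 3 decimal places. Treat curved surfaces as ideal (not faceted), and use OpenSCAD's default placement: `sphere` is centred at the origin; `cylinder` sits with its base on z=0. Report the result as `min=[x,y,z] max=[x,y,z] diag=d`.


A = translate([-2.9, 12.9, -10.9]) sphere(r=4.6) → bbox [-7.5,8.3,-15.5] .. [1.7,17.5,-6.3]
B = cylinder(h=3.7, r=5.6) → bbox [-5.6,-5.6,0] .. [5.6,5.6,3.7]
lo = A.lo+B.lo = [-7.5-5.6, 8.3-5.6, -15.5+0] = [-13.100,2.700,-15.500]
hi = A.hi+B.hi = [1.7+5.6, 17.5+5.6, -6.3+3.7] = [7.300,23.100,-2.600]
diag = √(20.4²+20.4²+12.9²) = √998.73 = 31.603

min=[-13.100,2.700,-15.500] max=[7.300,23.100,-2.600] diag=31.603


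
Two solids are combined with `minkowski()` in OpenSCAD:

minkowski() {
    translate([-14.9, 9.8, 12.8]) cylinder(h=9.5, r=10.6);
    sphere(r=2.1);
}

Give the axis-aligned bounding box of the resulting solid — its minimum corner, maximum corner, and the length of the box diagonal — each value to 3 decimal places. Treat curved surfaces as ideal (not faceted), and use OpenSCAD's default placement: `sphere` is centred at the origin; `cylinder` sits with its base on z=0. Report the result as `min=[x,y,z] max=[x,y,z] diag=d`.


A = translate([-14.9, 9.8, 12.8]) cylinder(h=9.5, r=10.6) → bbox [-25.5,-0.8,12.8] .. [-4.3,20.4,22.3]
B = sphere(r=2.1) → bbox [-2.1,-2.1,-2.1] .. [2.1,2.1,2.1]
lo = A.lo+B.lo = [-25.5-2.1, -0.8-2.1, 12.8-2.1] = [-27.600,-2.900,10.700]
hi = A.hi+B.hi = [-4.3+2.1, 20.4+2.1, 22.3+2.1] = [-2.200,22.500,24.400]
diag = √(25.4²+25.4²+13.7²) = √1478.01 = 38.445

min=[-27.600,-2.900,10.700] max=[-2.200,22.500,24.400] diag=38.445


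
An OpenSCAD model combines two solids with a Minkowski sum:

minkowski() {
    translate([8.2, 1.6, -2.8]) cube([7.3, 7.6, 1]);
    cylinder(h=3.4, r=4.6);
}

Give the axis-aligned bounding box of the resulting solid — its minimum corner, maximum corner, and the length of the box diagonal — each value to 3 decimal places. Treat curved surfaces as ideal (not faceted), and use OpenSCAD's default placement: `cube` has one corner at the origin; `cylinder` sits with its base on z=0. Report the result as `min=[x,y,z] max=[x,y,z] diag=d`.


min=[3.600,-3.000,-2.800] max=[20.100,13.800,1.600] diag=23.955

A = translate([8.2, 1.6, -2.8]) cube([7.3, 7.6, 1]) → bbox [8.2,1.6,-2.8] .. [15.5,9.2,-1.8]
B = cylinder(h=3.4, r=4.6) → bbox [-4.6,-4.6,0] .. [4.6,4.6,3.4]
lo = A.lo+B.lo = [8.2-4.6, 1.6-4.6, -2.8+0] = [3.600,-3.000,-2.800]
hi = A.hi+B.hi = [15.5+4.6, 9.2+4.6, -1.8+3.4] = [20.100,13.800,1.600]
diag = √(16.5²+16.8²+4.4²) = √573.85 = 23.955


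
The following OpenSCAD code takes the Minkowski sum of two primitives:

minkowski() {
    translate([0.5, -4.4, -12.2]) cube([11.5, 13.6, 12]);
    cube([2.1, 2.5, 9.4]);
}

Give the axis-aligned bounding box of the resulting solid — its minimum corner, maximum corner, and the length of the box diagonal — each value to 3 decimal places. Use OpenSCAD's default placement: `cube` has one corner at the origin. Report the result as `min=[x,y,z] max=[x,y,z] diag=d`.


A = translate([0.5, -4.4, -12.2]) cube([11.5, 13.6, 12]) → bbox [0.5,-4.4,-12.2] .. [12,9.2,-0.2]
B = cube([2.1, 2.5, 9.4]) → bbox [0,0,0] .. [2.1,2.5,9.4]
lo = A.lo+B.lo = [0.5+0, -4.4+0, -12.2+0] = [0.500,-4.400,-12.200]
hi = A.hi+B.hi = [12+2.1, 9.2+2.5, -0.2+9.4] = [14.100,11.700,9.200]
diag = √(13.6²+16.1²+21.4²) = √902.13 = 30.035

min=[0.500,-4.400,-12.200] max=[14.100,11.700,9.200] diag=30.035


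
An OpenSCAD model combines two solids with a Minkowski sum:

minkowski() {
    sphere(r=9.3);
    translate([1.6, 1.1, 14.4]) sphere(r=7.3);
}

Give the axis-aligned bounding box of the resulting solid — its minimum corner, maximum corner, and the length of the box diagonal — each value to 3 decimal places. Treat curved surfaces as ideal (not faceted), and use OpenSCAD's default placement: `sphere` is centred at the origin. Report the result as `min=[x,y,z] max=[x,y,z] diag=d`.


min=[-15.000,-15.500,-2.200] max=[18.200,17.700,31.000] diag=57.504

A = translate([1.6, 1.1, 14.4]) sphere(r=7.3) → bbox [-5.7,-6.2,7.1] .. [8.9,8.4,21.7]
B = sphere(r=9.3) → bbox [-9.3,-9.3,-9.3] .. [9.3,9.3,9.3]
lo = A.lo+B.lo = [-5.7-9.3, -6.2-9.3, 7.1-9.3] = [-15.000,-15.500,-2.200]
hi = A.hi+B.hi = [8.9+9.3, 8.4+9.3, 21.7+9.3] = [18.200,17.700,31.000]
diag = √(33.2²+33.2²+33.2²) = √3306.72 = 57.504


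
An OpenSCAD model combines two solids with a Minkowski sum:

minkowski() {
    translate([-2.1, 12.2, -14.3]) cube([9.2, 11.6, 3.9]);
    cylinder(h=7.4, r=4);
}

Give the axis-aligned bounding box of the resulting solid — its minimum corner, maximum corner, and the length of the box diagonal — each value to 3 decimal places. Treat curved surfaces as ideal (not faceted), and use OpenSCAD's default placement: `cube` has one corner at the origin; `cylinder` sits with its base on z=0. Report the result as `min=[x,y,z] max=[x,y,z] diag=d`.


min=[-6.100,8.200,-14.300] max=[11.100,27.800,-3.000] diag=28.420

A = translate([-2.1, 12.2, -14.3]) cube([9.2, 11.6, 3.9]) → bbox [-2.1,12.2,-14.3] .. [7.1,23.8,-10.4]
B = cylinder(h=7.4, r=4) → bbox [-4,-4,0] .. [4,4,7.4]
lo = A.lo+B.lo = [-2.1-4, 12.2-4, -14.3+0] = [-6.100,8.200,-14.300]
hi = A.hi+B.hi = [7.1+4, 23.8+4, -10.4+7.4] = [11.100,27.800,-3.000]
diag = √(17.2²+19.6²+11.3²) = √807.69 = 28.420


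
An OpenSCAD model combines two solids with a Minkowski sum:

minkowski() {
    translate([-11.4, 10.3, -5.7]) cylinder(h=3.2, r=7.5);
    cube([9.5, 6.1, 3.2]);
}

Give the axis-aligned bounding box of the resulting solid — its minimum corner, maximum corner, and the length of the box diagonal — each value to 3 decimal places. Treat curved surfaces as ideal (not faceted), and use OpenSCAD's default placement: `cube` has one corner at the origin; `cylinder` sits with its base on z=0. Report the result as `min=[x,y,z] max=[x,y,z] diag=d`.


min=[-18.900,2.800,-5.700] max=[5.600,23.900,0.700] diag=32.961

A = translate([-11.4, 10.3, -5.7]) cylinder(h=3.2, r=7.5) → bbox [-18.9,2.8,-5.7] .. [-3.9,17.8,-2.5]
B = cube([9.5, 6.1, 3.2]) → bbox [0,0,0] .. [9.5,6.1,3.2]
lo = A.lo+B.lo = [-18.9+0, 2.8+0, -5.7+0] = [-18.900,2.800,-5.700]
hi = A.hi+B.hi = [-3.9+9.5, 17.8+6.1, -2.5+3.2] = [5.600,23.900,0.700]
diag = √(24.5²+21.1²+6.4²) = √1086.42 = 32.961


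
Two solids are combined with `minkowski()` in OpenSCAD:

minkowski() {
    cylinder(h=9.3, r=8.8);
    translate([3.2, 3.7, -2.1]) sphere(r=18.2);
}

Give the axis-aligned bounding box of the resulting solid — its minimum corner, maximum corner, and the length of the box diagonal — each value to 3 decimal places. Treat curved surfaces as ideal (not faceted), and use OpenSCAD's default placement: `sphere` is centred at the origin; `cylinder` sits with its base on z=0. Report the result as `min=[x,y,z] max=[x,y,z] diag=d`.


min=[-23.800,-23.300,-20.300] max=[30.200,30.700,25.400] diag=88.997

A = translate([3.2, 3.7, -2.1]) sphere(r=18.2) → bbox [-15,-14.5,-20.3] .. [21.4,21.9,16.1]
B = cylinder(h=9.3, r=8.8) → bbox [-8.8,-8.8,0] .. [8.8,8.8,9.3]
lo = A.lo+B.lo = [-15-8.8, -14.5-8.8, -20.3+0] = [-23.800,-23.300,-20.300]
hi = A.hi+B.hi = [21.4+8.8, 21.9+8.8, 16.1+9.3] = [30.200,30.700,25.400]
diag = √(54²+54²+45.7²) = √7920.49 = 88.997


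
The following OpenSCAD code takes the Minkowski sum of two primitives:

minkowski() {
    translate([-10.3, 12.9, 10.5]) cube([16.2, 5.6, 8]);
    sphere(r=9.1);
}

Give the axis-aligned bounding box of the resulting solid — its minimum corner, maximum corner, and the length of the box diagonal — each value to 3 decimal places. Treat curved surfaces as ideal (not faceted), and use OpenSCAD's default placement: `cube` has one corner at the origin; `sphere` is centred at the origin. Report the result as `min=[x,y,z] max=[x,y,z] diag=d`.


A = translate([-10.3, 12.9, 10.5]) cube([16.2, 5.6, 8]) → bbox [-10.3,12.9,10.5] .. [5.9,18.5,18.5]
B = sphere(r=9.1) → bbox [-9.1,-9.1,-9.1] .. [9.1,9.1,9.1]
lo = A.lo+B.lo = [-10.3-9.1, 12.9-9.1, 10.5-9.1] = [-19.400,3.800,1.400]
hi = A.hi+B.hi = [5.9+9.1, 18.5+9.1, 18.5+9.1] = [15.000,27.600,27.600]
diag = √(34.4²+23.8²+26.2²) = √2436.24 = 49.358

min=[-19.400,3.800,1.400] max=[15.000,27.600,27.600] diag=49.358


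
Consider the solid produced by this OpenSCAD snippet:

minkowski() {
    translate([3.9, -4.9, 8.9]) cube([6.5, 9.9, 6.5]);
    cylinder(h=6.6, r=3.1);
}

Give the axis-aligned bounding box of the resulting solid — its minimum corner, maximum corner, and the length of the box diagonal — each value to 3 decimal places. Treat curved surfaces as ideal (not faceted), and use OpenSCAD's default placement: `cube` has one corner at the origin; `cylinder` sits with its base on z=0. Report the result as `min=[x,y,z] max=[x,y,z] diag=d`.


A = translate([3.9, -4.9, 8.9]) cube([6.5, 9.9, 6.5]) → bbox [3.9,-4.9,8.9] .. [10.4,5,15.4]
B = cylinder(h=6.6, r=3.1) → bbox [-3.1,-3.1,0] .. [3.1,3.1,6.6]
lo = A.lo+B.lo = [3.9-3.1, -4.9-3.1, 8.9+0] = [0.800,-8.000,8.900]
hi = A.hi+B.hi = [10.4+3.1, 5+3.1, 15.4+6.6] = [13.500,8.100,22.000]
diag = √(12.7²+16.1²+13.1²) = √592.11 = 24.333

min=[0.800,-8.000,8.900] max=[13.500,8.100,22.000] diag=24.333


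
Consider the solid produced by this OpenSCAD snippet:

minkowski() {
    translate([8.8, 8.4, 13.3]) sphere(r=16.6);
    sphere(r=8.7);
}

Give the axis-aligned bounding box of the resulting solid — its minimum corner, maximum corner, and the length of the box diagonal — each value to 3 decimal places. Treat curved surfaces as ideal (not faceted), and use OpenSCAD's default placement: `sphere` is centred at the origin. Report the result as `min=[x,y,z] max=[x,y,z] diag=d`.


min=[-16.500,-16.900,-12.000] max=[34.100,33.700,38.600] diag=87.642

A = translate([8.8, 8.4, 13.3]) sphere(r=16.6) → bbox [-7.8,-8.2,-3.3] .. [25.4,25,29.9]
B = sphere(r=8.7) → bbox [-8.7,-8.7,-8.7] .. [8.7,8.7,8.7]
lo = A.lo+B.lo = [-7.8-8.7, -8.2-8.7, -3.3-8.7] = [-16.500,-16.900,-12.000]
hi = A.hi+B.hi = [25.4+8.7, 25+8.7, 29.9+8.7] = [34.100,33.700,38.600]
diag = √(50.6²+50.6²+50.6²) = √7681.08 = 87.642


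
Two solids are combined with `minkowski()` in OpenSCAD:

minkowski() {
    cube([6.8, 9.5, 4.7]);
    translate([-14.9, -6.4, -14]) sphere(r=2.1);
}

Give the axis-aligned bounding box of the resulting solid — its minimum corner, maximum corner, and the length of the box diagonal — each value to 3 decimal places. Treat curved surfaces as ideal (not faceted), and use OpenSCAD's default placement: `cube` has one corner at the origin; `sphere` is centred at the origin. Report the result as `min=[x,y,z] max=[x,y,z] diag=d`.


min=[-17.000,-8.500,-16.100] max=[-6.000,5.200,-7.200] diag=19.695

A = translate([-14.9, -6.4, -14]) sphere(r=2.1) → bbox [-17,-8.5,-16.1] .. [-12.8,-4.3,-11.9]
B = cube([6.8, 9.5, 4.7]) → bbox [0,0,0] .. [6.8,9.5,4.7]
lo = A.lo+B.lo = [-17+0, -8.5+0, -16.1+0] = [-17.000,-8.500,-16.100]
hi = A.hi+B.hi = [-12.8+6.8, -4.3+9.5, -11.9+4.7] = [-6.000,5.200,-7.200]
diag = √(11²+13.7²+8.9²) = √387.9 = 19.695


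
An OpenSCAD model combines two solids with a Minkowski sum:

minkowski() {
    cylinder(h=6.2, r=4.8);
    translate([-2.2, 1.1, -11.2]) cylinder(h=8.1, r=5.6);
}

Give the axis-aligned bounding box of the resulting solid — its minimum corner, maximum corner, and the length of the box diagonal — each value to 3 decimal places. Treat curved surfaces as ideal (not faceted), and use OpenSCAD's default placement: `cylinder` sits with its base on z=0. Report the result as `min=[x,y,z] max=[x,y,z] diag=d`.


A = translate([-2.2, 1.1, -11.2]) cylinder(h=8.1, r=5.6) → bbox [-7.8,-4.5,-11.2] .. [3.4,6.7,-3.1]
B = cylinder(h=6.2, r=4.8) → bbox [-4.8,-4.8,0] .. [4.8,4.8,6.2]
lo = A.lo+B.lo = [-7.8-4.8, -4.5-4.8, -11.2+0] = [-12.600,-9.300,-11.200]
hi = A.hi+B.hi = [3.4+4.8, 6.7+4.8, -3.1+6.2] = [8.200,11.500,3.100]
diag = √(20.8²+20.8²+14.3²) = √1069.77 = 32.707

min=[-12.600,-9.300,-11.200] max=[8.200,11.500,3.100] diag=32.707


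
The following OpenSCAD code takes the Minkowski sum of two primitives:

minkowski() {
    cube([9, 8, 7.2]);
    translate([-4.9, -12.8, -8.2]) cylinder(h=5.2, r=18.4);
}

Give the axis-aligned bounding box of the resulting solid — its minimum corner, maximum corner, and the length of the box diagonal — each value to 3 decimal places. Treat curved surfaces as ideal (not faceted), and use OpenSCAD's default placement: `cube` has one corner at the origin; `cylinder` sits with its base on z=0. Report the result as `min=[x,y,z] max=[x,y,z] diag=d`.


min=[-23.300,-31.200,-8.200] max=[22.500,13.600,4.200] diag=65.257

A = translate([-4.9, -12.8, -8.2]) cylinder(h=5.2, r=18.4) → bbox [-23.3,-31.2,-8.2] .. [13.5,5.6,-3]
B = cube([9, 8, 7.2]) → bbox [0,0,0] .. [9,8,7.2]
lo = A.lo+B.lo = [-23.3+0, -31.2+0, -8.2+0] = [-23.300,-31.200,-8.200]
hi = A.hi+B.hi = [13.5+9, 5.6+8, -3+7.2] = [22.500,13.600,4.200]
diag = √(45.8²+44.8²+12.4²) = √4258.44 = 65.257


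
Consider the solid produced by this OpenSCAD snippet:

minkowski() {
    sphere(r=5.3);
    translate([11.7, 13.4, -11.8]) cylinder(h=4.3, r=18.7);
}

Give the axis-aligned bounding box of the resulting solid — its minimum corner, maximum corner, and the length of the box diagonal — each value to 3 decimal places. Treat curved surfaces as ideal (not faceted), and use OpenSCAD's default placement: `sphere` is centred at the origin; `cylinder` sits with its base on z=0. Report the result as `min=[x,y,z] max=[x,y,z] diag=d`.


min=[-12.300,-10.600,-17.100] max=[35.700,37.400,-2.200] diag=69.498

A = translate([11.7, 13.4, -11.8]) cylinder(h=4.3, r=18.7) → bbox [-7,-5.3,-11.8] .. [30.4,32.1,-7.5]
B = sphere(r=5.3) → bbox [-5.3,-5.3,-5.3] .. [5.3,5.3,5.3]
lo = A.lo+B.lo = [-7-5.3, -5.3-5.3, -11.8-5.3] = [-12.300,-10.600,-17.100]
hi = A.hi+B.hi = [30.4+5.3, 32.1+5.3, -7.5+5.3] = [35.700,37.400,-2.200]
diag = √(48²+48²+14.9²) = √4830.01 = 69.498


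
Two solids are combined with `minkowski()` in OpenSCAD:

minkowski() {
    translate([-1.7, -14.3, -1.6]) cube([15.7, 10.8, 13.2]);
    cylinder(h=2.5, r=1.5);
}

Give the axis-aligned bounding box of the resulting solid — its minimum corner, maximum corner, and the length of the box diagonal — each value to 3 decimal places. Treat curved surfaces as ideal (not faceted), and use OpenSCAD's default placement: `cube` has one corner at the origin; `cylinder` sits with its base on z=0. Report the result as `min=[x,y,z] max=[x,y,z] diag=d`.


A = translate([-1.7, -14.3, -1.6]) cube([15.7, 10.8, 13.2]) → bbox [-1.7,-14.3,-1.6] .. [14,-3.5,11.6]
B = cylinder(h=2.5, r=1.5) → bbox [-1.5,-1.5,0] .. [1.5,1.5,2.5]
lo = A.lo+B.lo = [-1.7-1.5, -14.3-1.5, -1.6+0] = [-3.200,-15.800,-1.600]
hi = A.hi+B.hi = [14+1.5, -3.5+1.5, 11.6+2.5] = [15.500,-2.000,14.100]
diag = √(18.7²+13.8²+15.7²) = √786.62 = 28.047

min=[-3.200,-15.800,-1.600] max=[15.500,-2.000,14.100] diag=28.047


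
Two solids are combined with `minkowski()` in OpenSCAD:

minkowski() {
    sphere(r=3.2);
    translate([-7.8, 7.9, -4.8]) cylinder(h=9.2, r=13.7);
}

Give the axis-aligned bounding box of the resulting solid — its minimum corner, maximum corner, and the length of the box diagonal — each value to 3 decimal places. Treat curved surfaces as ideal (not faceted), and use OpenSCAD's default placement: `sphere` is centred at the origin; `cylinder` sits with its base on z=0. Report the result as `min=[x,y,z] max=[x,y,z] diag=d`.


min=[-24.700,-9.000,-8.000] max=[9.100,24.800,7.600] diag=50.282

A = translate([-7.8, 7.9, -4.8]) cylinder(h=9.2, r=13.7) → bbox [-21.5,-5.8,-4.8] .. [5.9,21.6,4.4]
B = sphere(r=3.2) → bbox [-3.2,-3.2,-3.2] .. [3.2,3.2,3.2]
lo = A.lo+B.lo = [-21.5-3.2, -5.8-3.2, -4.8-3.2] = [-24.700,-9.000,-8.000]
hi = A.hi+B.hi = [5.9+3.2, 21.6+3.2, 4.4+3.2] = [9.100,24.800,7.600]
diag = √(33.8²+33.8²+15.6²) = √2528.24 = 50.282


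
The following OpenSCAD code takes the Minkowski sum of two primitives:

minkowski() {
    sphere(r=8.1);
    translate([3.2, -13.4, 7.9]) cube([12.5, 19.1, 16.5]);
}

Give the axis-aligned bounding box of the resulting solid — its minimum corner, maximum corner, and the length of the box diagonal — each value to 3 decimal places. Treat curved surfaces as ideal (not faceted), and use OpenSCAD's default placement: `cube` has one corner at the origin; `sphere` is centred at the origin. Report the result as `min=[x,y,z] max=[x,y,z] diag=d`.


A = translate([3.2, -13.4, 7.9]) cube([12.5, 19.1, 16.5]) → bbox [3.2,-13.4,7.9] .. [15.7,5.7,24.4]
B = sphere(r=8.1) → bbox [-8.1,-8.1,-8.1] .. [8.1,8.1,8.1]
lo = A.lo+B.lo = [3.2-8.1, -13.4-8.1, 7.9-8.1] = [-4.900,-21.500,-0.200]
hi = A.hi+B.hi = [15.7+8.1, 5.7+8.1, 24.4+8.1] = [23.800,13.800,32.500]
diag = √(28.7²+35.3²+32.7²) = √3139.07 = 56.027

min=[-4.900,-21.500,-0.200] max=[23.800,13.800,32.500] diag=56.027


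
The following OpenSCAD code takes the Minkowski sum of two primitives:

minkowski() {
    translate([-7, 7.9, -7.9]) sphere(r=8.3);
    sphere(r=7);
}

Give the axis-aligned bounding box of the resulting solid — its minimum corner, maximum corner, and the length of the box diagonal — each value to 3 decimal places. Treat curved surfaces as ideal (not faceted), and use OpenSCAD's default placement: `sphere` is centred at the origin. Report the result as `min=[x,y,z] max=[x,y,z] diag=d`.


min=[-22.300,-7.400,-23.200] max=[8.300,23.200,7.400] diag=53.001

A = translate([-7, 7.9, -7.9]) sphere(r=8.3) → bbox [-15.3,-0.4,-16.2] .. [1.3,16.2,0.4]
B = sphere(r=7) → bbox [-7,-7,-7] .. [7,7,7]
lo = A.lo+B.lo = [-15.3-7, -0.4-7, -16.2-7] = [-22.300,-7.400,-23.200]
hi = A.hi+B.hi = [1.3+7, 16.2+7, 0.4+7] = [8.300,23.200,7.400]
diag = √(30.6²+30.6²+30.6²) = √2809.08 = 53.001


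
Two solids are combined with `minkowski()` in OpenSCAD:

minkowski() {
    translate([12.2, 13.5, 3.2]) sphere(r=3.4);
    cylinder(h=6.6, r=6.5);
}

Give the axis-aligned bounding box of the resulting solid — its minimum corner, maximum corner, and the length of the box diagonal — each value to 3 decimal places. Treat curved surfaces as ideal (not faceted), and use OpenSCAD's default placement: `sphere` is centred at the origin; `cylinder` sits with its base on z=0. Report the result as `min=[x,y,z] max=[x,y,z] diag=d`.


A = translate([12.2, 13.5, 3.2]) sphere(r=3.4) → bbox [8.8,10.1,-0.2] .. [15.6,16.9,6.6]
B = cylinder(h=6.6, r=6.5) → bbox [-6.5,-6.5,0] .. [6.5,6.5,6.6]
lo = A.lo+B.lo = [8.8-6.5, 10.1-6.5, -0.2+0] = [2.300,3.600,-0.200]
hi = A.hi+B.hi = [15.6+6.5, 16.9+6.5, 6.6+6.6] = [22.100,23.400,13.200]
diag = √(19.8²+19.8²+13.4²) = √963.64 = 31.043

min=[2.300,3.600,-0.200] max=[22.100,23.400,13.200] diag=31.043


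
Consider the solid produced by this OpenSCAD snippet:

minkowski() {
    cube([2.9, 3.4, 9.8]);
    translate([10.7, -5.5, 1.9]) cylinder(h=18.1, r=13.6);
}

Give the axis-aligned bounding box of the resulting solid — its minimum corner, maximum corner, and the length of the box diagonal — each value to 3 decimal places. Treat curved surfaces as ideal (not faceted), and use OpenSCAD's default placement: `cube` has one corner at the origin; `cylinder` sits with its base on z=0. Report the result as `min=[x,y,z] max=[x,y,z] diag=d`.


A = translate([10.7, -5.5, 1.9]) cylinder(h=18.1, r=13.6) → bbox [-2.9,-19.1,1.9] .. [24.3,8.1,20]
B = cube([2.9, 3.4, 9.8]) → bbox [0,0,0] .. [2.9,3.4,9.8]
lo = A.lo+B.lo = [-2.9+0, -19.1+0, 1.9+0] = [-2.900,-19.100,1.900]
hi = A.hi+B.hi = [24.3+2.9, 8.1+3.4, 20+9.8] = [27.200,11.500,29.800]
diag = √(30.1²+30.6²+27.9²) = √2620.78 = 51.194

min=[-2.900,-19.100,1.900] max=[27.200,11.500,29.800] diag=51.194


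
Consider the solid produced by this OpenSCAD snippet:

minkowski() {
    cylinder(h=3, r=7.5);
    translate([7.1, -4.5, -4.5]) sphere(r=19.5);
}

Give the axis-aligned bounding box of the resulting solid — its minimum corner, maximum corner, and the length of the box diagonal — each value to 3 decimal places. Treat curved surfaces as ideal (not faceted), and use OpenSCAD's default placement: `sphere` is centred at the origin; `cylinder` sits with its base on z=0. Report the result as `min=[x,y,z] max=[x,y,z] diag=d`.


A = translate([7.1, -4.5, -4.5]) sphere(r=19.5) → bbox [-12.4,-24,-24] .. [26.6,15,15]
B = cylinder(h=3, r=7.5) → bbox [-7.5,-7.5,0] .. [7.5,7.5,3]
lo = A.lo+B.lo = [-12.4-7.5, -24-7.5, -24+0] = [-19.900,-31.500,-24.000]
hi = A.hi+B.hi = [26.6+7.5, 15+7.5, 15+3] = [34.100,22.500,18.000]
diag = √(54²+54²+42²) = √7596 = 87.155

min=[-19.900,-31.500,-24.000] max=[34.100,22.500,18.000] diag=87.155


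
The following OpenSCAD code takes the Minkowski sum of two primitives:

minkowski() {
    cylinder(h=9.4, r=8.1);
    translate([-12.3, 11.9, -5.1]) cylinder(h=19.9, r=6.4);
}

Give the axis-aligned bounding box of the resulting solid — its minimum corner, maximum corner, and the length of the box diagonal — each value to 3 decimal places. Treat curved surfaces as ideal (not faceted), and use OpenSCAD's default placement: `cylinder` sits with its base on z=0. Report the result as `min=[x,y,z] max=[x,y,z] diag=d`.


min=[-26.800,-2.600,-5.100] max=[2.200,26.400,24.200] diag=50.403

A = translate([-12.3, 11.9, -5.1]) cylinder(h=19.9, r=6.4) → bbox [-18.7,5.5,-5.1] .. [-5.9,18.3,14.8]
B = cylinder(h=9.4, r=8.1) → bbox [-8.1,-8.1,0] .. [8.1,8.1,9.4]
lo = A.lo+B.lo = [-18.7-8.1, 5.5-8.1, -5.1+0] = [-26.800,-2.600,-5.100]
hi = A.hi+B.hi = [-5.9+8.1, 18.3+8.1, 14.8+9.4] = [2.200,26.400,24.200]
diag = √(29²+29²+29.3²) = √2540.49 = 50.403


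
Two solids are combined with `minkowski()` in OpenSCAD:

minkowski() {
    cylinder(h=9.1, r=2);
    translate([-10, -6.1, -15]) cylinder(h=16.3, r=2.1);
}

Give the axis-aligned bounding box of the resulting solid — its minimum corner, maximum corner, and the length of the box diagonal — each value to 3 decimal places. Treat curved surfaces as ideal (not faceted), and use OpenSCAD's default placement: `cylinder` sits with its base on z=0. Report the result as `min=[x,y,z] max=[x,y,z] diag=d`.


min=[-14.100,-10.200,-15.000] max=[-5.900,-2.000,10.400] diag=27.922

A = translate([-10, -6.1, -15]) cylinder(h=16.3, r=2.1) → bbox [-12.1,-8.2,-15] .. [-7.9,-4,1.3]
B = cylinder(h=9.1, r=2) → bbox [-2,-2,0] .. [2,2,9.1]
lo = A.lo+B.lo = [-12.1-2, -8.2-2, -15+0] = [-14.100,-10.200,-15.000]
hi = A.hi+B.hi = [-7.9+2, -4+2, 1.3+9.1] = [-5.900,-2.000,10.400]
diag = √(8.2²+8.2²+25.4²) = √779.64 = 27.922


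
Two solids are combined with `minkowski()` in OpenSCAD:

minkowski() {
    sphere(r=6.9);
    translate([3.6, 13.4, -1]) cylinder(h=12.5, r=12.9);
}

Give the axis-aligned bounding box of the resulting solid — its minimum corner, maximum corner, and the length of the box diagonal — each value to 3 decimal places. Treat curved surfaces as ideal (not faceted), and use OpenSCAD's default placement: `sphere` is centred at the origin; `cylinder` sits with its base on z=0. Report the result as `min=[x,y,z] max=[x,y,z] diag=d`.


A = translate([3.6, 13.4, -1]) cylinder(h=12.5, r=12.9) → bbox [-9.3,0.5,-1] .. [16.5,26.3,11.5]
B = sphere(r=6.9) → bbox [-6.9,-6.9,-6.9] .. [6.9,6.9,6.9]
lo = A.lo+B.lo = [-9.3-6.9, 0.5-6.9, -1-6.9] = [-16.200,-6.400,-7.900]
hi = A.hi+B.hi = [16.5+6.9, 26.3+6.9, 11.5+6.9] = [23.400,33.200,18.400]
diag = √(39.6²+39.6²+26.3²) = √3828.01 = 61.871

min=[-16.200,-6.400,-7.900] max=[23.400,33.200,18.400] diag=61.871


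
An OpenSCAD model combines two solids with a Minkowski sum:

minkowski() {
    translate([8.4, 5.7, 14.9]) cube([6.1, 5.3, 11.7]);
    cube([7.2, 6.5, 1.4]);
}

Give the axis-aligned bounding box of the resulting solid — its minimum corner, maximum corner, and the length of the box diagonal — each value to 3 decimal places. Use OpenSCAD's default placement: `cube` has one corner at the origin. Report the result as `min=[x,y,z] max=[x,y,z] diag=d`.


min=[8.400,5.700,14.900] max=[21.700,17.500,28.000] diag=22.085

A = translate([8.4, 5.7, 14.9]) cube([6.1, 5.3, 11.7]) → bbox [8.4,5.7,14.9] .. [14.5,11,26.6]
B = cube([7.2, 6.5, 1.4]) → bbox [0,0,0] .. [7.2,6.5,1.4]
lo = A.lo+B.lo = [8.4+0, 5.7+0, 14.9+0] = [8.400,5.700,14.900]
hi = A.hi+B.hi = [14.5+7.2, 11+6.5, 26.6+1.4] = [21.700,17.500,28.000]
diag = √(13.3²+11.8²+13.1²) = √487.74 = 22.085


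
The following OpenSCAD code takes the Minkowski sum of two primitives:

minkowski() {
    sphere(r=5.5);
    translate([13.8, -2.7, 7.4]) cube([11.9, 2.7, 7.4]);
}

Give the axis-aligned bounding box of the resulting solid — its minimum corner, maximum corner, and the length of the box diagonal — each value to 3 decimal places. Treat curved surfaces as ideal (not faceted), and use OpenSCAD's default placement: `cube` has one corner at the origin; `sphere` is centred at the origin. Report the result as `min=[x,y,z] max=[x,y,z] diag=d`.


min=[8.300,-8.200,1.900] max=[31.200,5.500,20.300] diag=32.414

A = translate([13.8, -2.7, 7.4]) cube([11.9, 2.7, 7.4]) → bbox [13.8,-2.7,7.4] .. [25.7,0,14.8]
B = sphere(r=5.5) → bbox [-5.5,-5.5,-5.5] .. [5.5,5.5,5.5]
lo = A.lo+B.lo = [13.8-5.5, -2.7-5.5, 7.4-5.5] = [8.300,-8.200,1.900]
hi = A.hi+B.hi = [25.7+5.5, 0+5.5, 14.8+5.5] = [31.200,5.500,20.300]
diag = √(22.9²+13.7²+18.4²) = √1050.66 = 32.414


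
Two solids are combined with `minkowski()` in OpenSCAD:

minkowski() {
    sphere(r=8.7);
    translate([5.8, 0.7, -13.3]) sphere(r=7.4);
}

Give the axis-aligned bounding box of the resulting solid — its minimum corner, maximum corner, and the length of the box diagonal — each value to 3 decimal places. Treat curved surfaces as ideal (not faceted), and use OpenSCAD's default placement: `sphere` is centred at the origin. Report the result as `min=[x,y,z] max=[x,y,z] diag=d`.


min=[-10.300,-15.400,-29.400] max=[21.900,16.800,2.800] diag=55.772

A = translate([5.8, 0.7, -13.3]) sphere(r=7.4) → bbox [-1.6,-6.7,-20.7] .. [13.2,8.1,-5.9]
B = sphere(r=8.7) → bbox [-8.7,-8.7,-8.7] .. [8.7,8.7,8.7]
lo = A.lo+B.lo = [-1.6-8.7, -6.7-8.7, -20.7-8.7] = [-10.300,-15.400,-29.400]
hi = A.hi+B.hi = [13.2+8.7, 8.1+8.7, -5.9+8.7] = [21.900,16.800,2.800]
diag = √(32.2²+32.2²+32.2²) = √3110.52 = 55.772


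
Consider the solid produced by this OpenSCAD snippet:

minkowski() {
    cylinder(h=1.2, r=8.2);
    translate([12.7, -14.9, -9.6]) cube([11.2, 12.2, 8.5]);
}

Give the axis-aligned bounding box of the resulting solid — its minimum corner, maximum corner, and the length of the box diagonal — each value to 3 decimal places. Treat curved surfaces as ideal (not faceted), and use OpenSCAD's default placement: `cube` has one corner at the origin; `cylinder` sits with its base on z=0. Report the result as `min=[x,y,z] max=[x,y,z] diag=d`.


min=[4.500,-23.100,-9.600] max=[32.100,5.500,0.100] diag=40.912

A = translate([12.7, -14.9, -9.6]) cube([11.2, 12.2, 8.5]) → bbox [12.7,-14.9,-9.6] .. [23.9,-2.7,-1.1]
B = cylinder(h=1.2, r=8.2) → bbox [-8.2,-8.2,0] .. [8.2,8.2,1.2]
lo = A.lo+B.lo = [12.7-8.2, -14.9-8.2, -9.6+0] = [4.500,-23.100,-9.600]
hi = A.hi+B.hi = [23.9+8.2, -2.7+8.2, -1.1+1.2] = [32.100,5.500,0.100]
diag = √(27.6²+28.6²+9.7²) = √1673.81 = 40.912


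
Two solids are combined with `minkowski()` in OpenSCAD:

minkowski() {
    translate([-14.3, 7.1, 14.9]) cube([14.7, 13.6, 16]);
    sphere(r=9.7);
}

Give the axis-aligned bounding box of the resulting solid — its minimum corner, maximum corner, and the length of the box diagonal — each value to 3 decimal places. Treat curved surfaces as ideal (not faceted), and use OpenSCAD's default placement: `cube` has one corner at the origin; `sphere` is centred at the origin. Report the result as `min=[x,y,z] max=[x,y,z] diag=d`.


min=[-24.000,-2.600,5.200] max=[10.100,30.400,40.600] diag=59.203

A = translate([-14.3, 7.1, 14.9]) cube([14.7, 13.6, 16]) → bbox [-14.3,7.1,14.9] .. [0.4,20.7,30.9]
B = sphere(r=9.7) → bbox [-9.7,-9.7,-9.7] .. [9.7,9.7,9.7]
lo = A.lo+B.lo = [-14.3-9.7, 7.1-9.7, 14.9-9.7] = [-24.000,-2.600,5.200]
hi = A.hi+B.hi = [0.4+9.7, 20.7+9.7, 30.9+9.7] = [10.100,30.400,40.600]
diag = √(34.1²+33²+35.4²) = √3504.97 = 59.203
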